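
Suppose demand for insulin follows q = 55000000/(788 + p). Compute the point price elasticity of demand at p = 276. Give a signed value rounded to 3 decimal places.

-0.259

dq/dp = −55000000/(788 + p)² = -48.5825. At p = 276, q = 51691.7.
Ed = (dq/dp)·(p/q) = (-48.5825) × (276/51691.7) = -0.25939…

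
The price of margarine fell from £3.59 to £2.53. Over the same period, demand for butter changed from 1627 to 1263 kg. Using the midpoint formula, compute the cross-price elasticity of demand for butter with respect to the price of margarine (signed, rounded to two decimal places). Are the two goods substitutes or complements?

%ΔQ_{butter} = (1263 − 1627)/avg = -364/1445 = -0.251903…
%ΔP_{margarine} = (2.53 − 3.59)/avg = -1.06/3.06 = -0.346405…
E_cross = (-364/1445) / (-1.06/3.06) = 0.7271…
E_cross > 0 ⇒ the goods are substitutes.

0.73; substitutes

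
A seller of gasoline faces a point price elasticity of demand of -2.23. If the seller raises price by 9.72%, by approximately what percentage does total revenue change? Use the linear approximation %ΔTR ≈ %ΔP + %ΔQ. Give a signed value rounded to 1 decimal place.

-12.0%

%ΔQ ≈ Ed × %ΔP = (-2.23) × (+9.72%) = -21.6756%
%ΔTR ≈ %ΔP + %ΔQ = (+9.72%) + (-21.6756%) = -11.9556%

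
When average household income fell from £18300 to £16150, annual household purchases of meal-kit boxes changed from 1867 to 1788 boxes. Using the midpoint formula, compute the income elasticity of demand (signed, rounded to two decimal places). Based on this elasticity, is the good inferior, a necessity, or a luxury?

0.35; necessity

%ΔQ = (1788 − 1867)/[( 1867 + 1788)/2] = -79/1827.5 = -0.043228…
%ΔIncome = (16150 − 18300)/[( 18300 + 16150)/2] = -2150/17225 = -0.124818…
E_income = (-79/1827.5) / (-2150/17225) = 0.3463…
0 < E_income < 1 ⇒ normal good, necessity.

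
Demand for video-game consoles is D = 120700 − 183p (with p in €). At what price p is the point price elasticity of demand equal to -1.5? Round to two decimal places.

395.74

Ed = −183p/(120700 − 183p). Set this equal to -1.5:
183p = 1.5·(120700 − 183p) ⇒ 183p(1 + 1.5) = 1.5·120700
p = 1.5·120700 / (183·2.5) = 395.7377…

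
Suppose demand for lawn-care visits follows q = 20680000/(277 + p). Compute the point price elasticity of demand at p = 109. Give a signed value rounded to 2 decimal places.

dq/dp = −20680000/(277 + p)² = -138.796. At p = 109, q = 53575.1.
Ed = (dq/dp)·(p/q) = (-138.796) × (109/53575.1) = -0.2823…

-0.28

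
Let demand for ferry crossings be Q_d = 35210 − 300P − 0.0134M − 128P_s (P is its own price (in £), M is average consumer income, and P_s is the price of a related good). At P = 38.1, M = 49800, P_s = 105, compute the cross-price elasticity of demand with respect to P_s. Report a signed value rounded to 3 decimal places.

-1.389

At the given values, Q_d = 35210 − 300(38.1) − 0.0134(49800) − 128(105) = 9672.68.
∂Q_d/∂P_s = -128.
E = (-128) × (105/9672.68) = -1.38948…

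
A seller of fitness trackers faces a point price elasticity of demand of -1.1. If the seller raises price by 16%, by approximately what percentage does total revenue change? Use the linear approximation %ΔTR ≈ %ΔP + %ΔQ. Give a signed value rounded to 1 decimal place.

%ΔQ ≈ Ed × %ΔP = (-1.1) × (+16%) = -17.6000%
%ΔTR ≈ %ΔP + %ΔQ = (+16%) + (-17.6000%) = -1.6000%

-1.6%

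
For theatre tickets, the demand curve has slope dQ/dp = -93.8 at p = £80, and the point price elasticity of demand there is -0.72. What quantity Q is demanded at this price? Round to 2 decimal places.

Ed = (dQ/dp)·(p/Q) ⇒ Q = (dQ/dp)·p/Ed = (-93.8)·80/(-0.72) = 10422.2222…

10422.22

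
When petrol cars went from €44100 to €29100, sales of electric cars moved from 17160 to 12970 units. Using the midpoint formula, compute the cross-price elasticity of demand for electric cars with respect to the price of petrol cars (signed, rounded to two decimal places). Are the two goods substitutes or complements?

0.68; substitutes

%ΔQ_{electric cars} = (12970 − 17160)/avg = -4190/15065 = -0.278128…
%ΔP_{petrol cars} = (29100 − 44100)/avg = -15000/36600 = -0.409836…
E_cross = (-4190/15065) / (-15000/36600) = 0.6786…
E_cross > 0 ⇒ the goods are substitutes.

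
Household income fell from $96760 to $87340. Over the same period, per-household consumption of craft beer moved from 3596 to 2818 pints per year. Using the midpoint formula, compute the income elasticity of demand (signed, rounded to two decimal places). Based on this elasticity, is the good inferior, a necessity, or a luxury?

2.37; luxury

%ΔQ = (2818 − 3596)/[( 3596 + 2818)/2] = -778/3207 = -0.242594…
%ΔIncome = (87340 − 96760)/[( 96760 + 87340)/2] = -9420/92050 = -0.102335…
E_income = (-778/3207) / (-9420/92050) = 2.3705…
E_income > 1 ⇒ normal good, luxury.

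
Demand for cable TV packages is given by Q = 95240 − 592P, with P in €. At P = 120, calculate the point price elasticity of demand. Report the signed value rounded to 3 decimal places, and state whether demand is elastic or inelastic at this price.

dQ/dP = −592. At P = 120, Q = 95240 − 592(120) = 24200.
Ed = (dQ/dP)·(P/Q) = −592 × (120/24200) = -2.93553…
|Ed| = 2.936 > 1, so demand is elastic.

-2.936; elastic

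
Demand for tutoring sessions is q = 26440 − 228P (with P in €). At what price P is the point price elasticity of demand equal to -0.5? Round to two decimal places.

Ed = −228P/(26440 − 228P). Set this equal to -0.5:
228P = 0.5·(26440 − 228P) ⇒ 228P(1 + 0.5) = 0.5·26440
P = 0.5·26440 / (228·1.5) = 38.6549…

38.65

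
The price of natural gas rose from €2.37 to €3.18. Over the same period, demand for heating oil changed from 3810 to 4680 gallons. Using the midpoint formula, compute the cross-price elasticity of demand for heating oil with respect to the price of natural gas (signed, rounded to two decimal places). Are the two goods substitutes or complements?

%ΔQ_{heating oil} = (4680 − 3810)/avg = 870/4245 = 0.204946…
%ΔP_{natural gas} = (3.18 − 2.37)/avg = 0.81/2.775 = 0.291891…
E_cross = (870/4245) / (0.81/2.775) = 0.7021…
E_cross > 0 ⇒ the goods are substitutes.

0.70; substitutes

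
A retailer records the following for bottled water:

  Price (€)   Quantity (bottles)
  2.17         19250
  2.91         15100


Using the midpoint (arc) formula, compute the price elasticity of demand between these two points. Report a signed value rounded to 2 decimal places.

%ΔQ = (15100 − 19250) / [(19250 + 15100)/2] = -4150/17175 = -0.241630…
%ΔP = (2.91 − 2.17) / [(2.17 + 2.91)/2] = 0.74/2.54 = 0.291338…
Arc Ed = %ΔQ / %ΔP = (-4150/17175) / (0.74/2.54) = -0.8293…

-0.83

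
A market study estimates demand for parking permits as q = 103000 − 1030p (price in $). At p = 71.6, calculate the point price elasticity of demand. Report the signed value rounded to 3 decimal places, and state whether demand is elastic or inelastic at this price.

-2.521; elastic

dq/dp = −1030. At p = 71.6, q = 103000 − 1030(71.6) = 29252.
Ed = (dq/dp)·(p/q) = −1030 × (71.6/29252) = -2.52112…
|Ed| = 2.521 > 1, so demand is elastic.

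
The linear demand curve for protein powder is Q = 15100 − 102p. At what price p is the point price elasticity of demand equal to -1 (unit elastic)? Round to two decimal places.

Ed = −102p/(15100 − 102p). Set this equal to -1:
102p = 1·(15100 − 102p) ⇒ 102p(1 + 1) = 1·15100
p = 1·15100 / (102·2) = 74.0196…

74.02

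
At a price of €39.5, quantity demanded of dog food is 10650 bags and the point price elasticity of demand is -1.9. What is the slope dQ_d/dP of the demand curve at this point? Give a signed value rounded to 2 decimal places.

-512.28

Ed = (dQ_d/dP)·(P/Q_d) ⇒ dQ_d/dP = Ed·Q_d/P = (-1.9)·10650/39.5 = -512.2784…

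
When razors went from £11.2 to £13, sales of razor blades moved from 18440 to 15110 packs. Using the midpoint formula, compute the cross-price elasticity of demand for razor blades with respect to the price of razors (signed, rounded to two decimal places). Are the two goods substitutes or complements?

%ΔQ_{razor blades} = (15110 − 18440)/avg = -3330/16775 = -0.198509…
%ΔP_{razors} = (13 − 11.2)/avg = 1.8/12.1 = 0.148760…
E_cross = (-3330/16775) / (1.8/12.1) = -1.3344…
E_cross < 0 ⇒ the goods are complements.

-1.33; complements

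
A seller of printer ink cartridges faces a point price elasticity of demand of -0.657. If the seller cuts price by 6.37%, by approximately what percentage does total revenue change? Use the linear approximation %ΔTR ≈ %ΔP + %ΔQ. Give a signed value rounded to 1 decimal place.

%ΔQ ≈ Ed × %ΔP = (-0.657) × (-6.37%) = +4.1851%
%ΔTR ≈ %ΔP + %ΔQ = (-6.37%) + (+4.1851%) = -2.1849%

-2.2%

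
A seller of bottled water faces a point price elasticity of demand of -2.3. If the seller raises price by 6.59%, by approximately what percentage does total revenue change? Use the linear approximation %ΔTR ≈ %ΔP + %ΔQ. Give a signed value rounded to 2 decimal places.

%ΔQ ≈ Ed × %ΔP = (-2.3) × (+6.59%) = -15.1570%
%ΔTR ≈ %ΔP + %ΔQ = (+6.59%) + (-15.1570%) = -8.5670%

-8.57%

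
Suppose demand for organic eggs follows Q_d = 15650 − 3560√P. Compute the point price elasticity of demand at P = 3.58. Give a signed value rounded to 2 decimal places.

dQ_d/dP = −3560/(2√P) = -940.759. At P = 3.58, Q_d = 8914.16.
Ed = (dQ_d/dP)·(P/Q_d) = (-940.759) × (3.58/8914.16) = -0.3778…

-0.38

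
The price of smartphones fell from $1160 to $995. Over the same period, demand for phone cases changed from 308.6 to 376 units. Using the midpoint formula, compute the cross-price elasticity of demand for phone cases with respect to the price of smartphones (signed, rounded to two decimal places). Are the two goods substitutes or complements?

-1.29; complements

%ΔQ_{phone cases} = (376 − 308.6)/avg = 67.4/342.3 = 0.196903…
%ΔP_{smartphones} = (995 − 1160)/avg = -165/1077.5 = -0.153132…
E_cross = (67.4/342.3) / (-165/1077.5) = -1.2858…
E_cross < 0 ⇒ the goods are complements.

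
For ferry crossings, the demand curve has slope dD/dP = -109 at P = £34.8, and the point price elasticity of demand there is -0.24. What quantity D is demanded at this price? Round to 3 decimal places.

Ed = (dD/dP)·(P/D) ⇒ D = (dD/dP)·P/Ed = (-109)·34.8/(-0.24) = 15805

15805.000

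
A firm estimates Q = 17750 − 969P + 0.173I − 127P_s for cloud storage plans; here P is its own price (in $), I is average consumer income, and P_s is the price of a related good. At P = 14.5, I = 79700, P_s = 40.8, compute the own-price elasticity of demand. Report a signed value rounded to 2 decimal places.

-1.14

At the given values, Q = 17750 − 969(14.5) + 0.173(79700) − 127(40.8) = 12306.
∂Q/∂P = −969.
E = (-969) × (14.5/12306) = -1.1417…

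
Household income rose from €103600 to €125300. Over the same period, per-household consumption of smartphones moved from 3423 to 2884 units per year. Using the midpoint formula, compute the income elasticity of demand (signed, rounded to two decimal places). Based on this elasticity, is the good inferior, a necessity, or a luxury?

-0.90; inferior

%ΔQ = (2884 − 3423)/[( 3423 + 2884)/2] = -539/3153.5 = -0.170921…
%ΔIncome = (125300 − 103600)/[( 103600 + 125300)/2] = 21700/114450 = 0.189602…
E_income = (-539/3153.5) / (21700/114450) = -0.9014…
E_income < 0 ⇒ inferior good.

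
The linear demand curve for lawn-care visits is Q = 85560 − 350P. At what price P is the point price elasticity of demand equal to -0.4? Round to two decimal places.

69.84

Ed = −350P/(85560 − 350P). Set this equal to -0.4:
350P = 0.4·(85560 − 350P) ⇒ 350P(1 + 0.4) = 0.4·85560
P = 0.4·85560 / (350·1.4) = 69.8448…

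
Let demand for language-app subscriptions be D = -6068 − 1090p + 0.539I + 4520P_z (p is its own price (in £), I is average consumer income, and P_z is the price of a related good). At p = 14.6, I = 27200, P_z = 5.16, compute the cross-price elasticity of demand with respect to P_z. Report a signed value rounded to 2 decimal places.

At the given values, D = -6068 − 1090(14.6) + 0.539(27200) + 4520(5.16) = 16002.
∂D/∂P_z = 4520.
E = (4520) × (5.16/16002) = 1.4575…

1.46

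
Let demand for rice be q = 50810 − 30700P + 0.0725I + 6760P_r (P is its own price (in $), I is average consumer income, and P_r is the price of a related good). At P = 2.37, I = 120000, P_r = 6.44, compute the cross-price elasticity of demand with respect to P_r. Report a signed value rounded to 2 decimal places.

At the given values, q = 50810 − 30700(2.37) + 0.0725(120000) + 6760(6.44) = 30285.4.
∂q/∂P_r = 6760.
E = (6760) × (6.44/30285.4) = 1.4374…

1.44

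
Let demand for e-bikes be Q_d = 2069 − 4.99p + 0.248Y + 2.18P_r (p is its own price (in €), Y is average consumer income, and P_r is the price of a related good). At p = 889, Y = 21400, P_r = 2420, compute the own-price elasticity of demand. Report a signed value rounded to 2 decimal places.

At the given values, Q_d = 2069 − 4.99(889) + 0.248(21400) + 2.18(2420) = 8215.69.
∂Q_d/∂p = −4.99.
E = (-4.99) × (889/8215.69) = -0.5399…

-0.54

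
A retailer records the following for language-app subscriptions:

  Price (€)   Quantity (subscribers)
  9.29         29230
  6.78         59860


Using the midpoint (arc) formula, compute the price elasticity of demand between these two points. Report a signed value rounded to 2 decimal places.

%ΔQ = (59860 − 29230) / [(29230 + 59860)/2] = 30630/44545 = 0.687619…
%ΔP = (6.78 − 9.29) / [(9.29 + 6.78)/2] = -2.51/8.035 = -0.312383…
Arc Ed = %ΔQ / %ΔP = (30630/44545) / (-2.51/8.035) = -2.2012…

-2.20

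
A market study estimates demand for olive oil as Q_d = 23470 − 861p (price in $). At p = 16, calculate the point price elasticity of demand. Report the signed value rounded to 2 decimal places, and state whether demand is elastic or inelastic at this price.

dQ_d/dp = −861. At p = 16, Q_d = 23470 − 861(16) = 9694.
Ed = (dQ_d/dp)·(p/Q_d) = −861 × (16/9694) = -1.4210…
|Ed| = 1.42 > 1, so demand is elastic.

-1.42; elastic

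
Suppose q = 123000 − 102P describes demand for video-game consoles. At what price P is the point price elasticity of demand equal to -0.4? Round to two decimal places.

Ed = −102P/(123000 − 102P). Set this equal to -0.4:
102P = 0.4·(123000 − 102P) ⇒ 102P(1 + 0.4) = 0.4·123000
P = 0.4·123000 / (102·1.4) = 344.5378…

344.54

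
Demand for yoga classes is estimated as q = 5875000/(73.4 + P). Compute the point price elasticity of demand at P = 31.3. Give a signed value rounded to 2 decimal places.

dq/dP = −5875000/(73.4 + P)² = -535.938. At P = 31.3, q = 56112.7.
Ed = (dq/dP)·(P/q) = (-535.938) × (31.3/56112.7) = -0.2989…

-0.30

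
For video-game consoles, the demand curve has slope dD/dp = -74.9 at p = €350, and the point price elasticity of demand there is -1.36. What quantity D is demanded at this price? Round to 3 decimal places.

19275.735

Ed = (dD/dp)·(p/D) ⇒ D = (dD/dp)·p/Ed = (-74.9)·350/(-1.36) = 19275.73529…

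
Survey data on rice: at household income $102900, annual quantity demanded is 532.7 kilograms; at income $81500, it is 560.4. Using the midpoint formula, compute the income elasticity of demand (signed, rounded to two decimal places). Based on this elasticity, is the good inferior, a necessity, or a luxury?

-0.22; inferior

%ΔQ = (560.4 − 532.7)/[( 532.7 + 560.4)/2] = 27.7/546.55 = 0.050681…
%ΔIncome = (81500 − 102900)/[( 102900 + 81500)/2] = -21400/92200 = -0.232104…
E_income = (27.7/546.55) / (-21400/92200) = -0.2183…
E_income < 0 ⇒ inferior good.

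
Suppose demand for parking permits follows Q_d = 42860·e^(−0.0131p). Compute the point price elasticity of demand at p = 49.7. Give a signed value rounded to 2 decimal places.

dQ_d/dp = −0.0131·Q_d = -292.797. At p = 49.7, Q_d = 22351.
Ed = (dQ_d/dp)·(p/Q_d) = (-292.797) × (49.7/22351) = -0.6510…

-0.65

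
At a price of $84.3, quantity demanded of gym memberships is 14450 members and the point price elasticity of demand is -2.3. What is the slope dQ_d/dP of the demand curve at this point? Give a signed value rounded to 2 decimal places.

-394.25

Ed = (dQ_d/dP)·(P/Q_d) ⇒ dQ_d/dP = Ed·Q_d/P = (-2.3)·14450/84.3 = -394.2467…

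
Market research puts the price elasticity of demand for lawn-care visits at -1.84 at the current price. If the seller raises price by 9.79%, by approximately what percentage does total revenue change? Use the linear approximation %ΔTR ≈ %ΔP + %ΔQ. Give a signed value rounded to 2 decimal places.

%ΔQ ≈ Ed × %ΔP = (-1.84) × (+9.79%) = -18.0136%
%ΔTR ≈ %ΔP + %ΔQ = (+9.79%) + (-18.0136%) = -8.2236%

-8.22%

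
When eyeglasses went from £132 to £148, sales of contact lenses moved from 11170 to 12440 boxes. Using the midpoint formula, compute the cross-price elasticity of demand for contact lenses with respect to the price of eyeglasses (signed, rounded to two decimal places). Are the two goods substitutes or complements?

%ΔQ_{contact lenses} = (12440 − 11170)/avg = 1270/11805 = 0.107581…
%ΔP_{eyeglasses} = (148 − 132)/avg = 16/140 = 0.114285…
E_cross = (1270/11805) / (16/140) = 0.9413…
E_cross > 0 ⇒ the goods are substitutes.

0.94; substitutes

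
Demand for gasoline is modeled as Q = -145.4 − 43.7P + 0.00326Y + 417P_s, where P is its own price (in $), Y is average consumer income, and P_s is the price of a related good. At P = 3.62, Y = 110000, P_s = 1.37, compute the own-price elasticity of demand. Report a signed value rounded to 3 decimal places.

At the given values, Q = -145.4 − 43.7(3.62) + 0.00326(110000) + 417(1.37) = 626.296.
∂Q/∂P = −43.7.
E = (-43.7) × (3.62/626.296) = -0.25258…

-0.253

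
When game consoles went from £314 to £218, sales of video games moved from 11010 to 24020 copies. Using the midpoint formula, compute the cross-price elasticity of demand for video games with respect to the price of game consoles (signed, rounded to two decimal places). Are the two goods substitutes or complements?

%ΔQ_{video games} = (24020 − 11010)/avg = 13010/17515 = 0.742791…
%ΔP_{game consoles} = (218 − 314)/avg = -96/266 = -0.360902…
E_cross = (13010/17515) / (-96/266) = -2.0581…
E_cross < 0 ⇒ the goods are complements.

-2.06; complements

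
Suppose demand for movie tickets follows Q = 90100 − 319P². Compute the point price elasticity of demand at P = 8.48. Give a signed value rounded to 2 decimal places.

dQ/dP = −2·319·P = -5410.24. At P = 8.48, Q = 67160.5824.
Ed = (dQ/dP)·(P/Q) = (-5410.24) × (8.48/67160.5824) = -0.6831…

-0.68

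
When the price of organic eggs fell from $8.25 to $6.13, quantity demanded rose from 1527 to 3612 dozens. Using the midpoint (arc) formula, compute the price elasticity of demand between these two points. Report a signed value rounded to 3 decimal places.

%ΔQ = (3612 − 1527) / [(1527 + 3612)/2] = 2085/2569.5 = 0.811441…
%ΔP = (6.13 − 8.25) / [(8.25 + 6.13)/2] = -2.12/7.19 = -0.294853…
Arc Ed = %ΔQ / %ΔP = (2085/2569.5) / (-2.12/7.19) = -2.75201…

-2.752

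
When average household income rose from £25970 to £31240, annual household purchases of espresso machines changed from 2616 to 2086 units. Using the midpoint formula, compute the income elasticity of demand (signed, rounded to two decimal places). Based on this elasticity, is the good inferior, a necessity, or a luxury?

-1.22; inferior

%ΔQ = (2086 − 2616)/[( 2616 + 2086)/2] = -530/2351 = -0.225435…
%ΔIncome = (31240 − 25970)/[( 25970 + 31240)/2] = 5270/28605 = 0.184233…
E_income = (-530/2351) / (5270/28605) = -1.2236…
E_income < 0 ⇒ inferior good.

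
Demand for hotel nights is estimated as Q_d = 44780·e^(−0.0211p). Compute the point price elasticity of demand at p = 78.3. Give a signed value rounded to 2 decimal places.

-1.65

dQ_d/dp = −0.0211·Q_d = -181.074. At p = 78.3, Q_d = 8581.7.
Ed = (dQ_d/dp)·(p/Q_d) = (-181.074) × (78.3/8581.7) = -1.6521…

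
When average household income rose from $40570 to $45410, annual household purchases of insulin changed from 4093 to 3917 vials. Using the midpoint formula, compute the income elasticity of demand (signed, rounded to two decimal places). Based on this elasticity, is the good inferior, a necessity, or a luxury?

%ΔQ = (3917 − 4093)/[( 4093 + 3917)/2] = -176/4005 = -0.043945…
%ΔIncome = (45410 − 40570)/[( 40570 + 45410)/2] = 4840/42990 = 0.112584…
E_income = (-176/4005) / (4840/42990) = -0.3903…
E_income < 0 ⇒ inferior good.

-0.39; inferior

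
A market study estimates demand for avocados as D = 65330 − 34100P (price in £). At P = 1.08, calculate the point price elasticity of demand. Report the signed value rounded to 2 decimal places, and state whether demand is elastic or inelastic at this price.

-1.29; elastic

dD/dP = −34100. At P = 1.08, D = 65330 − 34100(1.08) = 28502.
Ed = (dD/dP)·(P/D) = −34100 × (1.08/28502) = -1.2921…
|Ed| = 1.29 > 1, so demand is elastic.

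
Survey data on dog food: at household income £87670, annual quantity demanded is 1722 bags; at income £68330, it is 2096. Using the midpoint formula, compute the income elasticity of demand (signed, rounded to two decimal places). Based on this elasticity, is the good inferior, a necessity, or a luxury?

-0.79; inferior

%ΔQ = (2096 − 1722)/[( 1722 + 2096)/2] = 374/1909 = 0.195914…
%ΔIncome = (68330 − 87670)/[( 87670 + 68330)/2] = -19340/78000 = -0.247948…
E_income = (374/1909) / (-19340/78000) = -0.7901…
E_income < 0 ⇒ inferior good.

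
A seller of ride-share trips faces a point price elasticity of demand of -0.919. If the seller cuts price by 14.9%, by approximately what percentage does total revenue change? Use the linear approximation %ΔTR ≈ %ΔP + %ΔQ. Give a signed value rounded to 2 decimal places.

%ΔQ ≈ Ed × %ΔP = (-0.919) × (-14.9%) = +13.6931%
%ΔTR ≈ %ΔP + %ΔQ = (-14.9%) + (+13.6931%) = -1.2069%

-1.21%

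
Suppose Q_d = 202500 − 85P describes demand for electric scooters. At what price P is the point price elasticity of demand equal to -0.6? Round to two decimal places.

893.38

Ed = −85P/(202500 − 85P). Set this equal to -0.6:
85P = 0.6·(202500 − 85P) ⇒ 85P(1 + 0.6) = 0.6·202500
P = 0.6·202500 / (85·1.6) = 893.3823…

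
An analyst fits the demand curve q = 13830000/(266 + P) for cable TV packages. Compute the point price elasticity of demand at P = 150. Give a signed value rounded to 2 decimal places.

-0.36

dq/dP = −13830000/(266 + P)² = -79.9163. At P = 150, q = 33245.2.
Ed = (dq/dP)·(P/q) = (-79.9163) × (150/33245.2) = -0.3605…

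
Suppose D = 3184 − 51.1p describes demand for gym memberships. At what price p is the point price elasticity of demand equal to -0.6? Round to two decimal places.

23.37

Ed = −51.1p/(3184 − 51.1p). Set this equal to -0.6:
51.1p = 0.6·(3184 − 51.1p) ⇒ 51.1p(1 + 0.6) = 0.6·3184
p = 0.6·3184 / (51.1·1.6) = 23.3659…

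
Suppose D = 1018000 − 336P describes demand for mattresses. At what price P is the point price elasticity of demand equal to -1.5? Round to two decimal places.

Ed = −336P/(1018000 − 336P). Set this equal to -1.5:
336P = 1.5·(1018000 − 336P) ⇒ 336P(1 + 1.5) = 1.5·1018000
P = 1.5·1018000 / (336·2.5) = 1817.8571…

1817.86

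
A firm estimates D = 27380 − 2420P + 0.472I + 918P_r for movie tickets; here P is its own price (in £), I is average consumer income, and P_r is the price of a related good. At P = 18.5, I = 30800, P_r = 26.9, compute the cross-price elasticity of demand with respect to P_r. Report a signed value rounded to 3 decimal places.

At the given values, D = 27380 − 2420(18.5) + 0.472(30800) + 918(26.9) = 21841.8.
∂D/∂P_r = 918.
E = (918) × (26.9/21841.8) = 1.13059…

1.131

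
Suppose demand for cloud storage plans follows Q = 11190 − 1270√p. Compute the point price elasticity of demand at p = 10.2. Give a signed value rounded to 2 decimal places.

-0.28

dQ/dp = −1270/(2√p) = -198.826. At p = 10.2, Q = 7133.95.
Ed = (dQ/dp)·(p/Q) = (-198.826) × (10.2/7133.95) = -0.2842…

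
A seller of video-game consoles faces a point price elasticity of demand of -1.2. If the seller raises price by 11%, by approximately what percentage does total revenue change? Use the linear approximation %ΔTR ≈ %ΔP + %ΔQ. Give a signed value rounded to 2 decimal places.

%ΔQ ≈ Ed × %ΔP = (-1.2) × (+11%) = -13.2000%
%ΔTR ≈ %ΔP + %ΔQ = (+11%) + (-13.2000%) = -2.2000%

-2.20%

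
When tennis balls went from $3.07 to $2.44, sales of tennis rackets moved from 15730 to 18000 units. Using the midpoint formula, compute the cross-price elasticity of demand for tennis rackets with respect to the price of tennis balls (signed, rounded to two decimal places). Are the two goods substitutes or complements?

%ΔQ_{tennis rackets} = (18000 − 15730)/avg = 2270/16865 = 0.134598…
%ΔP_{tennis balls} = (2.44 − 3.07)/avg = -0.63/2.755 = -0.228675…
E_cross = (2270/16865) / (-0.63/2.755) = -0.5886…
E_cross < 0 ⇒ the goods are complements.

-0.59; complements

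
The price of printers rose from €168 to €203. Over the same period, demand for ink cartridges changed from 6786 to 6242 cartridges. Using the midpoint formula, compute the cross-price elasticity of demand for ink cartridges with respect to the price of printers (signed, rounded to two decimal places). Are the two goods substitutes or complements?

%ΔQ_{ink cartridges} = (6242 − 6786)/avg = -544/6514 = -0.083512…
%ΔP_{printers} = (203 − 168)/avg = 35/185.5 = 0.188679…
E_cross = (-544/6514) / (35/185.5) = -0.4426…
E_cross < 0 ⇒ the goods are complements.

-0.44; complements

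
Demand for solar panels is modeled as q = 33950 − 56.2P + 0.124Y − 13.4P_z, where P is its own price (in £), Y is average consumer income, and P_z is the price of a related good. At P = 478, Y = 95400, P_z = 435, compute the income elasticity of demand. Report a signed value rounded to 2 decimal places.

0.90

At the given values, q = 33950 − 56.2(478) + 0.124(95400) − 13.4(435) = 13087.
∂q/∂Y = 0.124.
E = (0.124) × (95400/13087) = 0.9039…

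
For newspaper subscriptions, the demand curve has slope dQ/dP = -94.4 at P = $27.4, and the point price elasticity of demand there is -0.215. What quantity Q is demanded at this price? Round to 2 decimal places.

Ed = (dQ/dP)·(P/Q) ⇒ Q = (dQ/dP)·P/Ed = (-94.4)·27.4/(-0.215) = 12030.5116…

12030.51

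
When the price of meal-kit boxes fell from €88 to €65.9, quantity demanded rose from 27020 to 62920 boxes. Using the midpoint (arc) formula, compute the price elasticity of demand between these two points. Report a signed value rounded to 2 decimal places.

%ΔQ = (62920 − 27020) / [(27020 + 62920)/2] = 35900/44970 = 0.798309…
%ΔP = (65.9 − 88) / [(88 + 65.9)/2] = -22.1/76.95 = -0.287199…
Arc Ed = %ΔQ / %ΔP = (35900/44970) / (-22.1/76.95) = -2.7796…

-2.78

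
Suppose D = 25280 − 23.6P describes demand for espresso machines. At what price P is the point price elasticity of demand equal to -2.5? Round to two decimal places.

Ed = −23.6P/(25280 − 23.6P). Set this equal to -2.5:
23.6P = 2.5·(25280 − 23.6P) ⇒ 23.6P(1 + 2.5) = 2.5·25280
P = 2.5·25280 / (23.6·3.5) = 765.1331…

765.13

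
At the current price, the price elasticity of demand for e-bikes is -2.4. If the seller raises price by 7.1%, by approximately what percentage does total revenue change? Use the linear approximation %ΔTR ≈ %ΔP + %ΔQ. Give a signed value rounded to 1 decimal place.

-9.9%

%ΔQ ≈ Ed × %ΔP = (-2.4) × (+7.1%) = -17.0400%
%ΔTR ≈ %ΔP + %ΔQ = (+7.1%) + (-17.0400%) = -9.9400%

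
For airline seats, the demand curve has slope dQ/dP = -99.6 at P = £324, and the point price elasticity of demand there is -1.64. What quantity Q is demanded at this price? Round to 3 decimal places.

19677.073

Ed = (dQ/dP)·(P/Q) ⇒ Q = (dQ/dP)·P/Ed = (-99.6)·324/(-1.64) = 19677.07317…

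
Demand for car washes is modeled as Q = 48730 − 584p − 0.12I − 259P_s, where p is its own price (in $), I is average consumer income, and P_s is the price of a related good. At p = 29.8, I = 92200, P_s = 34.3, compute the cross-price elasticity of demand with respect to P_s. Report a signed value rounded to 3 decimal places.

-0.781

At the given values, Q = 48730 − 584(29.8) − 0.12(92200) − 259(34.3) = 11379.1.
∂Q/∂P_s = -259.
E = (-259) × (34.3/11379.1) = -0.78070…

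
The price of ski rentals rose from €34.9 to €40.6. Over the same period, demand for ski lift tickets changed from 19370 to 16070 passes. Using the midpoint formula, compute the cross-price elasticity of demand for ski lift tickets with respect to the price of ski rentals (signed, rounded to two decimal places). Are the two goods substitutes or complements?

%ΔQ_{ski lift tickets} = (16070 − 19370)/avg = -3300/17720 = -0.186230…
%ΔP_{ski rentals} = (40.6 − 34.9)/avg = 5.7/37.75 = 0.150993…
E_cross = (-3300/17720) / (5.7/37.75) = -1.2333…
E_cross < 0 ⇒ the goods are complements.

-1.23; complements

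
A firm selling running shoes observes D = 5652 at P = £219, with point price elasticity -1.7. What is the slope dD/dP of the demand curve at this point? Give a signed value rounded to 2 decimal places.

Ed = (dD/dP)·(P/D) ⇒ dD/dP = Ed·D/P = (-1.7)·5652/219 = -43.8739…

-43.87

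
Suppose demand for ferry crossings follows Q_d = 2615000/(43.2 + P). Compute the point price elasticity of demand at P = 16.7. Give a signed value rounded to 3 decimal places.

-0.279

dQ_d/dP = −2615000/(43.2 + P)² = -728.816. At P = 16.7, Q_d = 43656.1.
Ed = (dQ_d/dP)·(P/Q_d) = (-728.816) × (16.7/43656.1) = -0.27879…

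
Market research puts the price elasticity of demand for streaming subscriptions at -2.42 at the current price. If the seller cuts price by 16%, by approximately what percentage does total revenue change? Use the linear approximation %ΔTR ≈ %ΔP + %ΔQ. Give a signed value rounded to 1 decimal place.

%ΔQ ≈ Ed × %ΔP = (-2.42) × (-16%) = +38.7200%
%ΔTR ≈ %ΔP + %ΔQ = (-16%) + (+38.7200%) = +22.7200%

+22.7%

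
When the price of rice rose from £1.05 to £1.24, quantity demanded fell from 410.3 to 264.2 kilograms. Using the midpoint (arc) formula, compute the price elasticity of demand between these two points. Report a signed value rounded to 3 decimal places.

-2.611

%ΔQ = (264.2 − 410.3) / [(410.3 + 264.2)/2] = -146.1/337.25 = -0.433209…
%ΔP = (1.24 − 1.05) / [(1.05 + 1.24)/2] = 0.19/1.145 = 0.165938…
Arc Ed = %ΔQ / %ΔP = (-146.1/337.25) / (0.19/1.145) = -2.61065…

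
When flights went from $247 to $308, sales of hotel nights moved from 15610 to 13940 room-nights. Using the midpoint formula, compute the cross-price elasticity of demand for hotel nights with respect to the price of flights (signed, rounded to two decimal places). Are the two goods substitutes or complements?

-0.51; complements

%ΔQ_{hotel nights} = (13940 − 15610)/avg = -1670/14775 = -0.113028…
%ΔP_{flights} = (308 − 247)/avg = 61/277.5 = 0.219819…
E_cross = (-1670/14775) / (61/277.5) = -0.5141…
E_cross < 0 ⇒ the goods are complements.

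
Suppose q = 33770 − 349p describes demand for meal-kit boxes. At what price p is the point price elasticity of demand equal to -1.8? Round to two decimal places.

Ed = −349p/(33770 − 349p). Set this equal to -1.8:
349p = 1.8·(33770 − 349p) ⇒ 349p(1 + 1.8) = 1.8·33770
p = 1.8·33770 / (349·2.8) = 62.2042…

62.20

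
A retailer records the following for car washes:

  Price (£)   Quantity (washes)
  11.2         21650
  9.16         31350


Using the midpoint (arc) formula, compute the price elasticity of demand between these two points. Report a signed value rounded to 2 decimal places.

%ΔQ = (31350 − 21650) / [(21650 + 31350)/2] = 9700/26500 = 0.366037…
%ΔP = (9.16 − 11.2) / [(11.2 + 9.16)/2] = -2.04/10.18 = -0.200392…
Arc Ed = %ΔQ / %ΔP = (9700/26500) / (-2.04/10.18) = -1.8266…

-1.83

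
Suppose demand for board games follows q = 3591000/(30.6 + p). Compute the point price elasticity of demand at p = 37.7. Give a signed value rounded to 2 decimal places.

-0.55

dq/dp = −3591000/(30.6 + p)² = -769.793. At p = 37.7, q = 52576.9.
Ed = (dq/dp)·(p/q) = (-769.793) × (37.7/52576.9) = -0.5519…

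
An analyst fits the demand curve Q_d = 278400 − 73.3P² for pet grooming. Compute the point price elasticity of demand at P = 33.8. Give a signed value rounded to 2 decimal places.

dQ_d/dP = −2·73.3·P = -4955.08. At P = 33.8, Q_d = 194659.148.
Ed = (dQ_d/dP)·(P/Q_d) = (-4955.08) × (33.8/194659.148) = -0.8603…

-0.86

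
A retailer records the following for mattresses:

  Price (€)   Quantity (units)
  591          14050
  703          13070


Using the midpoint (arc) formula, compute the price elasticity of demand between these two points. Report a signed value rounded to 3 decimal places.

-0.417

%ΔQ = (13070 − 14050) / [(14050 + 13070)/2] = -980/13560 = -0.072271…
%ΔP = (703 − 591) / [(591 + 703)/2] = 112/647 = 0.173106…
Arc Ed = %ΔQ / %ΔP = (-980/13560) / (112/647) = -0.41749…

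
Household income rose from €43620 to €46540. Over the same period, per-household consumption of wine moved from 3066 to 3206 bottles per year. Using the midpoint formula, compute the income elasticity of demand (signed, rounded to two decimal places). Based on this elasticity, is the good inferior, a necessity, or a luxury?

%ΔQ = (3206 − 3066)/[( 3066 + 3206)/2] = 140/3136 = 0.044642…
%ΔIncome = (46540 − 43620)/[( 43620 + 46540)/2] = 2920/45080 = 0.064773…
E_income = (140/3136) / (2920/45080) = 0.6892…
0 < E_income < 1 ⇒ normal good, necessity.

0.69; necessity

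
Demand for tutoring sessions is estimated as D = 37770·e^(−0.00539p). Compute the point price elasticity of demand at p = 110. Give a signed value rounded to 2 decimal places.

dD/dp = −0.00539·D = -112.523. At p = 110, D = 20876.3.
Ed = (dD/dp)·(p/D) = (-112.523) × (110/20876.3) = -0.5929

-0.59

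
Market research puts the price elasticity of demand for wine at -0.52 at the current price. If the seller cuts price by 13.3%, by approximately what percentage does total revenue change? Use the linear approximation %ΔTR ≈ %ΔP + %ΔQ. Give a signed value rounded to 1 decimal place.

-6.4%

%ΔQ ≈ Ed × %ΔP = (-0.52) × (-13.3%) = +6.9160%
%ΔTR ≈ %ΔP + %ΔQ = (-13.3%) + (+6.9160%) = -6.3840%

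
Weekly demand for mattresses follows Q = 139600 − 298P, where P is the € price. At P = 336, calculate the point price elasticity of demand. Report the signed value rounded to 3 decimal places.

dQ/dP = −298. At P = 336, Q = 139600 − 298(336) = 39472.
Ed = (dQ/dP)·(P/Q) = −298 × (336/39472) = -2.53668…

-2.537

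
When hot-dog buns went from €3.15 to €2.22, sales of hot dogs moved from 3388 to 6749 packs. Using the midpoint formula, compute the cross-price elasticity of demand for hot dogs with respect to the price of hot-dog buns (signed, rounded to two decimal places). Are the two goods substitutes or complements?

-1.91; complements

%ΔQ_{hot dogs} = (6749 − 3388)/avg = 3361/5068.5 = 0.663115…
%ΔP_{hot-dog buns} = (2.22 − 3.15)/avg = -0.93/2.685 = -0.346368…
E_cross = (3361/5068.5) / (-0.93/2.685) = -1.9144…
E_cross < 0 ⇒ the goods are complements.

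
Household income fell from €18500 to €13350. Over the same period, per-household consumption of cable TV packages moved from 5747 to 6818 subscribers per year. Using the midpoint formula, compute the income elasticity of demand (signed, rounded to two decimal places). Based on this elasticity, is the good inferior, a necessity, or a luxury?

%ΔQ = (6818 − 5747)/[( 5747 + 6818)/2] = 1071/6282.5 = 0.170473…
%ΔIncome = (13350 − 18500)/[( 18500 + 13350)/2] = -5150/15925 = -0.323390…
E_income = (1071/6282.5) / (-5150/15925) = -0.5271…
E_income < 0 ⇒ inferior good.

-0.53; inferior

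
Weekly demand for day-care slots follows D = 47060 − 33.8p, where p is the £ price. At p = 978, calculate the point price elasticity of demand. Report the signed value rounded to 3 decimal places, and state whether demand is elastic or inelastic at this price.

-2.361; elastic

dD/dp = −33.8. At p = 978, D = 47060 − 33.8(978) = 14003.6.
Ed = (dD/dp)·(p/D) = −33.8 × (978/14003.6) = -2.36056…
|Ed| = 2.361 > 1, so demand is elastic.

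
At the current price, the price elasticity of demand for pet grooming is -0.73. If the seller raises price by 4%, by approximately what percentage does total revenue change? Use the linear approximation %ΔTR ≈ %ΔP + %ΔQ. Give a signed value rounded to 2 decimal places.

+1.08%

%ΔQ ≈ Ed × %ΔP = (-0.73) × (+4%) = -2.9200%
%ΔTR ≈ %ΔP + %ΔQ = (+4%) + (-2.9200%) = +1.0800%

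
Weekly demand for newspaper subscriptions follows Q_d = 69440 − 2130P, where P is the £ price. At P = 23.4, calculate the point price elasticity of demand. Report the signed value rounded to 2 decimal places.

-2.54

dQ_d/dP = −2130. At P = 23.4, Q_d = 69440 − 2130(23.4) = 19598.
Ed = (dQ_d/dP)·(P/Q_d) = −2130 × (23.4/19598) = -2.5432…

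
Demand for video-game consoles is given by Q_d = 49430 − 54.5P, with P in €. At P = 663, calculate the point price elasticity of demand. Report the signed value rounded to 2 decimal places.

dQ_d/dP = −54.5. At P = 663, Q_d = 49430 − 54.5(663) = 13296.5.
Ed = (dQ_d/dP)·(P/Q_d) = −54.5 × (663/13296.5) = -2.7175…

-2.72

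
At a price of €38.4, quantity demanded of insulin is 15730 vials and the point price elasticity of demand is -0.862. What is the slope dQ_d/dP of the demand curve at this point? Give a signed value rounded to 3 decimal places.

-353.106

Ed = (dQ_d/dP)·(P/Q_d) ⇒ dQ_d/dP = Ed·Q_d/P = (-0.862)·15730/38.4 = -353.10572…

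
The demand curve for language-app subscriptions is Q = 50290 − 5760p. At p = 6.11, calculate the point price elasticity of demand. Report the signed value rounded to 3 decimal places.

dQ/dp = −5760. At p = 6.11, Q = 50290 − 5760(6.11) = 15096.4.
Ed = (dQ/dp)·(p/Q) = −5760 × (6.11/15096.4) = -2.33125…

-2.331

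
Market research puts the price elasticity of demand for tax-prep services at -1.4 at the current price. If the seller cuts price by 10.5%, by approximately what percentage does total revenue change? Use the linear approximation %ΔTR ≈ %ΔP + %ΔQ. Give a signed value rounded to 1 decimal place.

+4.2%

%ΔQ ≈ Ed × %ΔP = (-1.4) × (-10.5%) = +14.7000%
%ΔTR ≈ %ΔP + %ΔQ = (-10.5%) + (+14.7000%) = +4.2000%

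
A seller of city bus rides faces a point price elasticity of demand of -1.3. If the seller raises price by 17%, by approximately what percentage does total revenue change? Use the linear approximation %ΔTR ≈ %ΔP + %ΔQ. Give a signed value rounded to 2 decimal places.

%ΔQ ≈ Ed × %ΔP = (-1.3) × (+17%) = -22.1000%
%ΔTR ≈ %ΔP + %ΔQ = (+17%) + (-22.1000%) = -5.1000%

-5.10%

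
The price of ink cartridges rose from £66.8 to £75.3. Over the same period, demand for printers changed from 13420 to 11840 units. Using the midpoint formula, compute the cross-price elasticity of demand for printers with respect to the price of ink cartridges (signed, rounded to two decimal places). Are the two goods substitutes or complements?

-1.05; complements

%ΔQ_{printers} = (11840 − 13420)/avg = -1580/12630 = -0.125098…
%ΔP_{ink cartridges} = (75.3 − 66.8)/avg = 8.5/71.05 = 0.119634…
E_cross = (-1580/12630) / (8.5/71.05) = -1.0456…
E_cross < 0 ⇒ the goods are complements.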